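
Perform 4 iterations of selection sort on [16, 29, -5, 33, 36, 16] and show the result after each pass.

Pass 1: Select minimum -5 at index 2, swap -> [-5, 29, 16, 33, 36, 16]
Pass 2: Select minimum 16 at index 2, swap -> [-5, 16, 29, 33, 36, 16]
Pass 3: Select minimum 16 at index 5, swap -> [-5, 16, 16, 33, 36, 29]
Pass 4: Select minimum 29 at index 5, swap -> [-5, 16, 16, 29, 36, 33]


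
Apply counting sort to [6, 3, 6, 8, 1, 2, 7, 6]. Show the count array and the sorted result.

Count array: [0, 1, 1, 1, 0, 0, 3, 1, 1]
(count[i] = number of elements equal to i)
Cumulative count: [0, 1, 2, 3, 3, 3, 6, 7, 8]
Sorted: [1, 2, 3, 6, 6, 6, 7, 8]


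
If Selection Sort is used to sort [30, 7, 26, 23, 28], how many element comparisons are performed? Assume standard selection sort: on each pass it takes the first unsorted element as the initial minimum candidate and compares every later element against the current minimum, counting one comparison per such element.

Pass 1: scan indices 1..4 for the minimum = 4 comparison(s); min is 7, place at index 0 -> [7, 30, 26, 23, 28]
Pass 2: scan indices 2..4 for the minimum = 3 comparison(s); min is 23, place at index 1 -> [7, 23, 26, 30, 28]
Pass 3: scan indices 3..4 for the minimum = 2 comparison(s); min is 26, place at index 2 -> [7, 23, 26, 30, 28]
Pass 4: scan indices 4..4 for the minimum = 1 comparison(s); min is 28, place at index 3 -> [7, 23, 26, 28, 30]
Selection sort always scans the whole unsorted suffix, so the count is (n-1) + (n-2) + ... + 1 = n(n-1)/2 = 5*4/2 = 10 regardless of the input order.
Total comparisons: 4 + 3 + 2 + 1 = 10


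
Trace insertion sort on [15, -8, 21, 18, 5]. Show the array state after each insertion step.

First element 15 is already 'sorted'
Insert -8: shifted 1 elements -> [-8, 15, 21, 18, 5]
Insert 21: shifted 0 elements -> [-8, 15, 21, 18, 5]
Insert 18: shifted 1 elements -> [-8, 15, 18, 21, 5]
Insert 5: shifted 3 elements -> [-8, 5, 15, 18, 21]


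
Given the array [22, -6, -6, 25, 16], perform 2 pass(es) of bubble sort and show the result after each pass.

After pass 1: [-6, -6, 22, 16, 25] (3 swaps)
After pass 2: [-6, -6, 16, 22, 25] (1 swaps)
Total swaps: 4


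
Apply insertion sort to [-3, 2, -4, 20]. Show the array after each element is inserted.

First element -3 is already 'sorted'
Insert 2: shifted 0 elements -> [-3, 2, -4, 20]
Insert -4: shifted 2 elements -> [-4, -3, 2, 20]
Insert 20: shifted 0 elements -> [-4, -3, 2, 20]


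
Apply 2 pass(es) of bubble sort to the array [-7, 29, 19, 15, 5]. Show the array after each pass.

After pass 1: [-7, 19, 15, 5, 29] (3 swaps)
After pass 2: [-7, 15, 5, 19, 29] (2 swaps)
Total swaps: 5


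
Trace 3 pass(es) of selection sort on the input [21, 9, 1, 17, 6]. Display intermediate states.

Pass 1: Select minimum 1 at index 2, swap -> [1, 9, 21, 17, 6]
Pass 2: Select minimum 6 at index 4, swap -> [1, 6, 21, 17, 9]
Pass 3: Select minimum 9 at index 4, swap -> [1, 6, 9, 17, 21]


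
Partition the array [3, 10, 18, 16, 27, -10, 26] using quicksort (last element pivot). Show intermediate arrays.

Partition 1: pivot=26 at index 5 -> [3, 10, 18, 16, -10, 26, 27]
Partition 2: pivot=-10 at index 0 -> [-10, 10, 18, 16, 3, 26, 27]
Partition 3: pivot=3 at index 1 -> [-10, 3, 18, 16, 10, 26, 27]
Partition 4: pivot=10 at index 2 -> [-10, 3, 10, 16, 18, 26, 27]
Partition 5: pivot=18 at index 4 -> [-10, 3, 10, 16, 18, 26, 27]


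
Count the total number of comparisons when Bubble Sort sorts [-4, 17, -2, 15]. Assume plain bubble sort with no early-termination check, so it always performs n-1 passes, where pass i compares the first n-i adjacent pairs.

Pass 1: compare adjacent pairs (0,1)..(2,3) = 3 comparison(s), 2 swap(s) -> [-4, -2, 15, 17]
Pass 2: compare adjacent pairs (0,1)..(1,2) = 2 comparison(s), 0 swap(s) -> [-4, -2, 15, 17]
Pass 3: compare adjacent pairs (0,1)..(0,1) = 1 comparison(s), 0 swap(s) -> [-4, -2, 15, 17]
Total comparisons: 3 + 2 + 1 = 6


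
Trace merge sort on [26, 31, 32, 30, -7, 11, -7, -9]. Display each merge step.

Divide and conquer:
  Merge [26] + [31] -> [26, 31]
  Merge [32] + [30] -> [30, 32]
  Merge [26, 31] + [30, 32] -> [26, 30, 31, 32]
  Merge [-7] + [11] -> [-7, 11]
  Merge [-7] + [-9] -> [-9, -7]
  Merge [-7, 11] + [-9, -7] -> [-9, -7, -7, 11]
  Merge [26, 30, 31, 32] + [-9, -7, -7, 11] -> [-9, -7, -7, 11, 26, 30, 31, 32]


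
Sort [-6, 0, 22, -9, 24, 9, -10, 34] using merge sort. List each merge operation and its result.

Divide and conquer:
  Merge [-6] + [0] -> [-6, 0]
  Merge [22] + [-9] -> [-9, 22]
  Merge [-6, 0] + [-9, 22] -> [-9, -6, 0, 22]
  Merge [24] + [9] -> [9, 24]
  Merge [-10] + [34] -> [-10, 34]
  Merge [9, 24] + [-10, 34] -> [-10, 9, 24, 34]
  Merge [-9, -6, 0, 22] + [-10, 9, 24, 34] -> [-10, -9, -6, 0, 9, 22, 24, 34]


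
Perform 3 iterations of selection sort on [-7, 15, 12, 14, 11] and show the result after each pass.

Pass 1: Select minimum -7 at index 0, swap -> [-7, 15, 12, 14, 11]
Pass 2: Select minimum 11 at index 4, swap -> [-7, 11, 12, 14, 15]
Pass 3: Select minimum 12 at index 2, swap -> [-7, 11, 12, 14, 15]


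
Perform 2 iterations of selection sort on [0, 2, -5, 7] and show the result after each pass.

Pass 1: Select minimum -5 at index 2, swap -> [-5, 2, 0, 7]
Pass 2: Select minimum 0 at index 2, swap -> [-5, 0, 2, 7]


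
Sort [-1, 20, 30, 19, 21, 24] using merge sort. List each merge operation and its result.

Divide and conquer:
  Merge [20] + [30] -> [20, 30]
  Merge [-1] + [20, 30] -> [-1, 20, 30]
  Merge [21] + [24] -> [21, 24]
  Merge [19] + [21, 24] -> [19, 21, 24]
  Merge [-1, 20, 30] + [19, 21, 24] -> [-1, 19, 20, 21, 24, 30]


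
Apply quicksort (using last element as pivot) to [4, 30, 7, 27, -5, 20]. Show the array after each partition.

Partition 1: pivot=20 at index 3 -> [4, 7, -5, 20, 30, 27]
Partition 2: pivot=-5 at index 0 -> [-5, 7, 4, 20, 30, 27]
Partition 3: pivot=4 at index 1 -> [-5, 4, 7, 20, 30, 27]
Partition 4: pivot=27 at index 4 -> [-5, 4, 7, 20, 27, 30]


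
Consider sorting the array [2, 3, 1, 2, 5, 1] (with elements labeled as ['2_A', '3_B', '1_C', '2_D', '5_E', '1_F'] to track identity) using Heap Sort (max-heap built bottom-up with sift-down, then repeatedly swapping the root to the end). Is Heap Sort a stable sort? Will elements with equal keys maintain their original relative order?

Trace Heap Sort on the labeled array (the key is the number; the letter only tracks identity):
  Build max-heap: [5_E, 3_B, 1_C, 2_D, 2_A, 1_F]
  Swap root 5_E to index 5, re-heapify first 5 -> [3_B, 2_D, 1_C, 1_F, 2_A, 5_E]
  Swap root 3_B to index 4, re-heapify first 4 -> [2_A, 2_D, 1_C, 1_F, 3_B, 5_E]
  Swap root 2_A to index 3, re-heapify first 3 -> [2_D, 1_F, 1_C, 2_A, 3_B, 5_E]
  Swap root 2_D to index 2, re-heapify first 2 -> [1_C, 1_F, 2_D, 2_A, 3_B, 5_E]
  Swap root 1_C to index 1, re-heapify first 1 -> [1_F, 1_C, 2_D, 2_A, 3_B, 5_E]
Final order: [1_F, 1_C, 2_D, 2_A, 3_B, 5_E]
Equal keys:
  value 1: originally 1_C, 1_F; after sorting 1_F, 1_C -> order changed
  value 2: originally 2_A, 2_D; after sorting 2_D, 2_A -> order changed
Equal keys were reordered, so Heap Sort is not stable: heap construction and root-to-end swaps move elements without regard to the original order of equal keys. (One such input is enough; an unstable sort may happen to preserve order on other inputs, but it gives no guarantee.)
Answer: Not stable


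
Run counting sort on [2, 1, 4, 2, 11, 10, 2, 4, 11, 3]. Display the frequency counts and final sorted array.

Count array: [0, 1, 3, 1, 2, 0, 0, 0, 0, 0, 1, 2]
(count[i] = number of elements equal to i)
Cumulative count: [0, 1, 4, 5, 7, 7, 7, 7, 7, 7, 8, 10]
Sorted: [1, 2, 2, 2, 3, 4, 4, 10, 11, 11]


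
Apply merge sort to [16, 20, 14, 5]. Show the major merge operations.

Divide and conquer:
  Merge [16] + [20] -> [16, 20]
  Merge [14] + [5] -> [5, 14]
  Merge [16, 20] + [5, 14] -> [5, 14, 16, 20]


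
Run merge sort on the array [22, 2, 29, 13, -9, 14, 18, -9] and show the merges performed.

Divide and conquer:
  Merge [22] + [2] -> [2, 22]
  Merge [29] + [13] -> [13, 29]
  Merge [2, 22] + [13, 29] -> [2, 13, 22, 29]
  Merge [-9] + [14] -> [-9, 14]
  Merge [18] + [-9] -> [-9, 18]
  Merge [-9, 14] + [-9, 18] -> [-9, -9, 14, 18]
  Merge [2, 13, 22, 29] + [-9, -9, 14, 18] -> [-9, -9, 2, 13, 14, 18, 22, 29]


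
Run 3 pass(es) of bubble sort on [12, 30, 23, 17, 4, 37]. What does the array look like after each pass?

After pass 1: [12, 23, 17, 4, 30, 37] (3 swaps)
After pass 2: [12, 17, 4, 23, 30, 37] (2 swaps)
After pass 3: [12, 4, 17, 23, 30, 37] (1 swaps)
Total swaps: 6


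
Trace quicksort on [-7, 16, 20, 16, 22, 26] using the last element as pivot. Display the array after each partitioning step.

Partition 1: pivot=26 at index 5 -> [-7, 16, 20, 16, 22, 26]
Partition 2: pivot=22 at index 4 -> [-7, 16, 20, 16, 22, 26]
Partition 3: pivot=16 at index 2 -> [-7, 16, 16, 20, 22, 26]
Partition 4: pivot=16 at index 1 -> [-7, 16, 16, 20, 22, 26]


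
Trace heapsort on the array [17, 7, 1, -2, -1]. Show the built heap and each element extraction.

Build heap: [17, 7, 1, -2, -1]
Extract 17: [7, -1, 1, -2, 17]
Extract 7: [1, -1, -2, 7, 17]
Extract 1: [-1, -2, 1, 7, 17]
Extract -1: [-2, -1, 1, 7, 17]


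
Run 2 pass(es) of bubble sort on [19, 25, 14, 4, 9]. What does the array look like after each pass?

After pass 1: [19, 14, 4, 9, 25] (3 swaps)
After pass 2: [14, 4, 9, 19, 25] (3 swaps)
Total swaps: 6


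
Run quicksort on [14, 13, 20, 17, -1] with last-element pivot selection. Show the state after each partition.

Partition 1: pivot=-1 at index 0 -> [-1, 13, 20, 17, 14]
Partition 2: pivot=14 at index 2 -> [-1, 13, 14, 17, 20]
Partition 3: pivot=20 at index 4 -> [-1, 13, 14, 17, 20]


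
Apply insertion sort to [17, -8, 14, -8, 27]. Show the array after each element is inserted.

First element 17 is already 'sorted'
Insert -8: shifted 1 elements -> [-8, 17, 14, -8, 27]
Insert 14: shifted 1 elements -> [-8, 14, 17, -8, 27]
Insert -8: shifted 2 elements -> [-8, -8, 14, 17, 27]
Insert 27: shifted 0 elements -> [-8, -8, 14, 17, 27]


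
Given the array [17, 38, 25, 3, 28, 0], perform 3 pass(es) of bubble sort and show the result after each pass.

After pass 1: [17, 25, 3, 28, 0, 38] (4 swaps)
After pass 2: [17, 3, 25, 0, 28, 38] (2 swaps)
After pass 3: [3, 17, 0, 25, 28, 38] (2 swaps)
Total swaps: 8


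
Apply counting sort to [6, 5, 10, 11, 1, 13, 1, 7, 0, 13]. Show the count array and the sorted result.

Count array: [1, 2, 0, 0, 0, 1, 1, 1, 0, 0, 1, 1, 0, 2]
(count[i] = number of elements equal to i)
Cumulative count: [1, 3, 3, 3, 3, 4, 5, 6, 6, 6, 7, 8, 8, 10]
Sorted: [0, 1, 1, 5, 6, 7, 10, 11, 13, 13]


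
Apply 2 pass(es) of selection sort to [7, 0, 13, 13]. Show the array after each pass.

Pass 1: Select minimum 0 at index 1, swap -> [0, 7, 13, 13]
Pass 2: Select minimum 7 at index 1, swap -> [0, 7, 13, 13]


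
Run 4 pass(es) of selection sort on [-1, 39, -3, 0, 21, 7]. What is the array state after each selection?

Pass 1: Select minimum -3 at index 2, swap -> [-3, 39, -1, 0, 21, 7]
Pass 2: Select minimum -1 at index 2, swap -> [-3, -1, 39, 0, 21, 7]
Pass 3: Select minimum 0 at index 3, swap -> [-3, -1, 0, 39, 21, 7]
Pass 4: Select minimum 7 at index 5, swap -> [-3, -1, 0, 7, 21, 39]


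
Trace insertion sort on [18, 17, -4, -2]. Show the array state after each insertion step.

First element 18 is already 'sorted'
Insert 17: shifted 1 elements -> [17, 18, -4, -2]
Insert -4: shifted 2 elements -> [-4, 17, 18, -2]
Insert -2: shifted 2 elements -> [-4, -2, 17, 18]


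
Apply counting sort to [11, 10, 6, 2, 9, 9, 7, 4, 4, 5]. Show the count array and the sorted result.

Count array: [0, 0, 1, 0, 2, 1, 1, 1, 0, 2, 1, 1]
(count[i] = number of elements equal to i)
Cumulative count: [0, 0, 1, 1, 3, 4, 5, 6, 6, 8, 9, 10]
Sorted: [2, 4, 4, 5, 6, 7, 9, 9, 10, 11]


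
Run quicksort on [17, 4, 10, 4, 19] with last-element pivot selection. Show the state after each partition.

Partition 1: pivot=19 at index 4 -> [17, 4, 10, 4, 19]
Partition 2: pivot=4 at index 1 -> [4, 4, 10, 17, 19]
Partition 3: pivot=17 at index 3 -> [4, 4, 10, 17, 19]


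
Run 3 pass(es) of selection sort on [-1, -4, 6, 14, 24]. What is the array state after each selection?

Pass 1: Select minimum -4 at index 1, swap -> [-4, -1, 6, 14, 24]
Pass 2: Select minimum -1 at index 1, swap -> [-4, -1, 6, 14, 24]
Pass 3: Select minimum 6 at index 2, swap -> [-4, -1, 6, 14, 24]


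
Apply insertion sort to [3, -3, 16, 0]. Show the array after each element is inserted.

First element 3 is already 'sorted'
Insert -3: shifted 1 elements -> [-3, 3, 16, 0]
Insert 16: shifted 0 elements -> [-3, 3, 16, 0]
Insert 0: shifted 2 elements -> [-3, 0, 3, 16]


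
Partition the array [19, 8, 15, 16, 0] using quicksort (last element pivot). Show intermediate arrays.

Partition 1: pivot=0 at index 0 -> [0, 8, 15, 16, 19]
Partition 2: pivot=19 at index 4 -> [0, 8, 15, 16, 19]
Partition 3: pivot=16 at index 3 -> [0, 8, 15, 16, 19]
Partition 4: pivot=15 at index 2 -> [0, 8, 15, 16, 19]


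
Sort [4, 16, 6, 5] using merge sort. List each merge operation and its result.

Divide and conquer:
  Merge [4] + [16] -> [4, 16]
  Merge [6] + [5] -> [5, 6]
  Merge [4, 16] + [5, 6] -> [4, 5, 6, 16]


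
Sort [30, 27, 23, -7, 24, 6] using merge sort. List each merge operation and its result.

Divide and conquer:
  Merge [27] + [23] -> [23, 27]
  Merge [30] + [23, 27] -> [23, 27, 30]
  Merge [24] + [6] -> [6, 24]
  Merge [-7] + [6, 24] -> [-7, 6, 24]
  Merge [23, 27, 30] + [-7, 6, 24] -> [-7, 6, 23, 24, 27, 30]


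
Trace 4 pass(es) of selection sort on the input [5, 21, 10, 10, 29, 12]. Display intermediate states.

Pass 1: Select minimum 5 at index 0, swap -> [5, 21, 10, 10, 29, 12]
Pass 2: Select minimum 10 at index 2, swap -> [5, 10, 21, 10, 29, 12]
Pass 3: Select minimum 10 at index 3, swap -> [5, 10, 10, 21, 29, 12]
Pass 4: Select minimum 12 at index 5, swap -> [5, 10, 10, 12, 29, 21]


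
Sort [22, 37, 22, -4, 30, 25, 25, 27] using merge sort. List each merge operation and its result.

Divide and conquer:
  Merge [22] + [37] -> [22, 37]
  Merge [22] + [-4] -> [-4, 22]
  Merge [22, 37] + [-4, 22] -> [-4, 22, 22, 37]
  Merge [30] + [25] -> [25, 30]
  Merge [25] + [27] -> [25, 27]
  Merge [25, 30] + [25, 27] -> [25, 25, 27, 30]
  Merge [-4, 22, 22, 37] + [25, 25, 27, 30] -> [-4, 22, 22, 25, 25, 27, 30, 37]


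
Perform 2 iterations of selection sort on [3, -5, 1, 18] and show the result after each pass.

Pass 1: Select minimum -5 at index 1, swap -> [-5, 3, 1, 18]
Pass 2: Select minimum 1 at index 2, swap -> [-5, 1, 3, 18]


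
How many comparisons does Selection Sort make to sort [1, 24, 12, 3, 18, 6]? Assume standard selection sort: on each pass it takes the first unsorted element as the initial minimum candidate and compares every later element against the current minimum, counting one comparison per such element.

Pass 1: scan indices 1..5 for the minimum = 5 comparison(s); min is 1, place at index 0 -> [1, 24, 12, 3, 18, 6]
Pass 2: scan indices 2..5 for the minimum = 4 comparison(s); min is 3, place at index 1 -> [1, 3, 12, 24, 18, 6]
Pass 3: scan indices 3..5 for the minimum = 3 comparison(s); min is 6, place at index 2 -> [1, 3, 6, 24, 18, 12]
Pass 4: scan indices 4..5 for the minimum = 2 comparison(s); min is 12, place at index 3 -> [1, 3, 6, 12, 18, 24]
Pass 5: scan indices 5..5 for the minimum = 1 comparison(s); min is 18, place at index 4 -> [1, 3, 6, 12, 18, 24]
Selection sort always scans the whole unsorted suffix, so the count is (n-1) + (n-2) + ... + 1 = n(n-1)/2 = 6*5/2 = 15 regardless of the input order.
Total comparisons: 5 + 4 + 3 + 2 + 1 = 15


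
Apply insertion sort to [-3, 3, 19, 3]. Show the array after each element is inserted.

First element -3 is already 'sorted'
Insert 3: shifted 0 elements -> [-3, 3, 19, 3]
Insert 19: shifted 0 elements -> [-3, 3, 19, 3]
Insert 3: shifted 1 elements -> [-3, 3, 3, 19]


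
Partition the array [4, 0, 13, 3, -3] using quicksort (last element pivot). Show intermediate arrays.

Partition 1: pivot=-3 at index 0 -> [-3, 0, 13, 3, 4]
Partition 2: pivot=4 at index 3 -> [-3, 0, 3, 4, 13]
Partition 3: pivot=3 at index 2 -> [-3, 0, 3, 4, 13]


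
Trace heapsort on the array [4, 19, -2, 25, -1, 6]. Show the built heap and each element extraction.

Build heap: [25, 19, 6, 4, -1, -2]
Extract 25: [19, 4, 6, -2, -1, 25]
Extract 19: [6, 4, -1, -2, 19, 25]
Extract 6: [4, -2, -1, 6, 19, 25]
Extract 4: [-1, -2, 4, 6, 19, 25]
Extract -1: [-2, -1, 4, 6, 19, 25]


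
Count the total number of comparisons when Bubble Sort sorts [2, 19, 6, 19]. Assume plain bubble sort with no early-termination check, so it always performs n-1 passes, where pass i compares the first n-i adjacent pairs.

Pass 1: compare adjacent pairs (0,1)..(2,3) = 3 comparison(s), 1 swap(s) -> [2, 6, 19, 19]
Pass 2: compare adjacent pairs (0,1)..(1,2) = 2 comparison(s), 0 swap(s) -> [2, 6, 19, 19]
Pass 3: compare adjacent pairs (0,1)..(0,1) = 1 comparison(s), 0 swap(s) -> [2, 6, 19, 19]
Total comparisons: 3 + 2 + 1 = 6


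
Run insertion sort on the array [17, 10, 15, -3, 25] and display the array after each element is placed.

First element 17 is already 'sorted'
Insert 10: shifted 1 elements -> [10, 17, 15, -3, 25]
Insert 15: shifted 1 elements -> [10, 15, 17, -3, 25]
Insert -3: shifted 3 elements -> [-3, 10, 15, 17, 25]
Insert 25: shifted 0 elements -> [-3, 10, 15, 17, 25]


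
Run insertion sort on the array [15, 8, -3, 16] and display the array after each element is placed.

First element 15 is already 'sorted'
Insert 8: shifted 1 elements -> [8, 15, -3, 16]
Insert -3: shifted 2 elements -> [-3, 8, 15, 16]
Insert 16: shifted 0 elements -> [-3, 8, 15, 16]


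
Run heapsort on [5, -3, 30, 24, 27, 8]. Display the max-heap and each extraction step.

Build heap: [30, 27, 8, 24, -3, 5]
Extract 30: [27, 24, 8, 5, -3, 30]
Extract 27: [24, 5, 8, -3, 27, 30]
Extract 24: [8, 5, -3, 24, 27, 30]
Extract 8: [5, -3, 8, 24, 27, 30]
Extract 5: [-3, 5, 8, 24, 27, 30]


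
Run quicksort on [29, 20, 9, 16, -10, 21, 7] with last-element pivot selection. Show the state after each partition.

Partition 1: pivot=7 at index 1 -> [-10, 7, 9, 16, 29, 21, 20]
Partition 2: pivot=20 at index 4 -> [-10, 7, 9, 16, 20, 21, 29]
Partition 3: pivot=16 at index 3 -> [-10, 7, 9, 16, 20, 21, 29]
Partition 4: pivot=29 at index 6 -> [-10, 7, 9, 16, 20, 21, 29]


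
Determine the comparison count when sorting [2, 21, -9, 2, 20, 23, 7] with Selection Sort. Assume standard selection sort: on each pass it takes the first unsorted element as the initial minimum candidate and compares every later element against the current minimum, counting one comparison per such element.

Pass 1: scan indices 1..6 for the minimum = 6 comparison(s); min is -9, place at index 0 -> [-9, 21, 2, 2, 20, 23, 7]
Pass 2: scan indices 2..6 for the minimum = 5 comparison(s); min is 2, place at index 1 -> [-9, 2, 21, 2, 20, 23, 7]
Pass 3: scan indices 3..6 for the minimum = 4 comparison(s); min is 2, place at index 2 -> [-9, 2, 2, 21, 20, 23, 7]
Pass 4: scan indices 4..6 for the minimum = 3 comparison(s); min is 7, place at index 3 -> [-9, 2, 2, 7, 20, 23, 21]
Pass 5: scan indices 5..6 for the minimum = 2 comparison(s); min is 20, place at index 4 -> [-9, 2, 2, 7, 20, 23, 21]
Pass 6: scan indices 6..6 for the minimum = 1 comparison(s); min is 21, place at index 5 -> [-9, 2, 2, 7, 20, 21, 23]
Selection sort always scans the whole unsorted suffix, so the count is (n-1) + (n-2) + ... + 1 = n(n-1)/2 = 7*6/2 = 21 regardless of the input order.
Total comparisons: 6 + 5 + 4 + 3 + 2 + 1 = 21


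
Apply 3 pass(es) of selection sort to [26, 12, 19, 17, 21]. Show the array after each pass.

Pass 1: Select minimum 12 at index 1, swap -> [12, 26, 19, 17, 21]
Pass 2: Select minimum 17 at index 3, swap -> [12, 17, 19, 26, 21]
Pass 3: Select minimum 19 at index 2, swap -> [12, 17, 19, 26, 21]


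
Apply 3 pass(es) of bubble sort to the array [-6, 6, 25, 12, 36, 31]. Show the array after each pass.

After pass 1: [-6, 6, 12, 25, 31, 36] (2 swaps)
After pass 2: [-6, 6, 12, 25, 31, 36] (0 swaps)
After pass 3: [-6, 6, 12, 25, 31, 36] (0 swaps)
Total swaps: 2


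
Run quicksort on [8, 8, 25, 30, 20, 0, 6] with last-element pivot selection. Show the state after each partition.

Partition 1: pivot=6 at index 1 -> [0, 6, 25, 30, 20, 8, 8]
Partition 2: pivot=8 at index 3 -> [0, 6, 8, 8, 20, 25, 30]
Partition 3: pivot=30 at index 6 -> [0, 6, 8, 8, 20, 25, 30]
Partition 4: pivot=25 at index 5 -> [0, 6, 8, 8, 20, 25, 30]


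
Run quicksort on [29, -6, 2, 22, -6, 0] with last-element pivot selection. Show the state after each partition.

Partition 1: pivot=0 at index 2 -> [-6, -6, 0, 22, 29, 2]
Partition 2: pivot=-6 at index 1 -> [-6, -6, 0, 22, 29, 2]
Partition 3: pivot=2 at index 3 -> [-6, -6, 0, 2, 29, 22]
Partition 4: pivot=22 at index 4 -> [-6, -6, 0, 2, 22, 29]


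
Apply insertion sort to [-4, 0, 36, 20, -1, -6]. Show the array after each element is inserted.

First element -4 is already 'sorted'
Insert 0: shifted 0 elements -> [-4, 0, 36, 20, -1, -6]
Insert 36: shifted 0 elements -> [-4, 0, 36, 20, -1, -6]
Insert 20: shifted 1 elements -> [-4, 0, 20, 36, -1, -6]
Insert -1: shifted 3 elements -> [-4, -1, 0, 20, 36, -6]
Insert -6: shifted 5 elements -> [-6, -4, -1, 0, 20, 36]


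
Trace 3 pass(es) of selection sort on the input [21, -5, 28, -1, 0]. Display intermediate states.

Pass 1: Select minimum -5 at index 1, swap -> [-5, 21, 28, -1, 0]
Pass 2: Select minimum -1 at index 3, swap -> [-5, -1, 28, 21, 0]
Pass 3: Select minimum 0 at index 4, swap -> [-5, -1, 0, 21, 28]


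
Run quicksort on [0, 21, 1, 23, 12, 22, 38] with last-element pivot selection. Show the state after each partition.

Partition 1: pivot=38 at index 6 -> [0, 21, 1, 23, 12, 22, 38]
Partition 2: pivot=22 at index 4 -> [0, 21, 1, 12, 22, 23, 38]
Partition 3: pivot=12 at index 2 -> [0, 1, 12, 21, 22, 23, 38]
Partition 4: pivot=1 at index 1 -> [0, 1, 12, 21, 22, 23, 38]


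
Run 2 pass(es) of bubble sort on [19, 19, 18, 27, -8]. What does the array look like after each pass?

After pass 1: [19, 18, 19, -8, 27] (2 swaps)
After pass 2: [18, 19, -8, 19, 27] (2 swaps)
Total swaps: 4


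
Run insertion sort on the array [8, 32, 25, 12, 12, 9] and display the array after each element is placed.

First element 8 is already 'sorted'
Insert 32: shifted 0 elements -> [8, 32, 25, 12, 12, 9]
Insert 25: shifted 1 elements -> [8, 25, 32, 12, 12, 9]
Insert 12: shifted 2 elements -> [8, 12, 25, 32, 12, 9]
Insert 12: shifted 2 elements -> [8, 12, 12, 25, 32, 9]
Insert 9: shifted 4 elements -> [8, 9, 12, 12, 25, 32]


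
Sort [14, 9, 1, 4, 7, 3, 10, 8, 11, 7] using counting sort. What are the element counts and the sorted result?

Count array: [0, 1, 0, 1, 1, 0, 0, 2, 1, 1, 1, 1, 0, 0, 1]
(count[i] = number of elements equal to i)
Cumulative count: [0, 1, 1, 2, 3, 3, 3, 5, 6, 7, 8, 9, 9, 9, 10]
Sorted: [1, 3, 4, 7, 7, 8, 9, 10, 11, 14]


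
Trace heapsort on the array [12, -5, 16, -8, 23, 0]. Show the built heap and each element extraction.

Build heap: [23, 12, 16, -8, -5, 0]
Extract 23: [16, 12, 0, -8, -5, 23]
Extract 16: [12, -5, 0, -8, 16, 23]
Extract 12: [0, -5, -8, 12, 16, 23]
Extract 0: [-5, -8, 0, 12, 16, 23]
Extract -5: [-8, -5, 0, 12, 16, 23]


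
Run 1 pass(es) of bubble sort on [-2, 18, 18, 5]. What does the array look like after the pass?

After pass 1: [-2, 18, 5, 18] (1 swaps)
Total swaps: 1


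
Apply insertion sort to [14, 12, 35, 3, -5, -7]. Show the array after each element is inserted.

First element 14 is already 'sorted'
Insert 12: shifted 1 elements -> [12, 14, 35, 3, -5, -7]
Insert 35: shifted 0 elements -> [12, 14, 35, 3, -5, -7]
Insert 3: shifted 3 elements -> [3, 12, 14, 35, -5, -7]
Insert -5: shifted 4 elements -> [-5, 3, 12, 14, 35, -7]
Insert -7: shifted 5 elements -> [-7, -5, 3, 12, 14, 35]


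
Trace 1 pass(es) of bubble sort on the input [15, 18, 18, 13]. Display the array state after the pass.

After pass 1: [15, 18, 13, 18] (1 swaps)
Total swaps: 1


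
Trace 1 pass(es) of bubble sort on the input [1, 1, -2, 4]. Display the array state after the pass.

After pass 1: [1, -2, 1, 4] (1 swaps)
Total swaps: 1


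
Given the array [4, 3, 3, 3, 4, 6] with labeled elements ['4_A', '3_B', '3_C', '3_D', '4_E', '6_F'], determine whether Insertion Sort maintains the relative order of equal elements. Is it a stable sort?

Trace Insertion Sort on the labeled array (the key is the number; the letter only tracks identity):
  Insert 3_B at index 0: [3_B, 4_A, 3_C, 3_D, 4_E, 6_F]
  Insert 3_C at index 1: [3_B, 3_C, 4_A, 3_D, 4_E, 6_F]
  Insert 3_D at index 2: [3_B, 3_C, 3_D, 4_A, 4_E, 6_F]
  Insert 4_E at index 4: [3_B, 3_C, 3_D, 4_A, 4_E, 6_F]
  Insert 6_F at index 5: [3_B, 3_C, 3_D, 4_A, 4_E, 6_F]
Final order: [3_B, 3_C, 3_D, 4_A, 4_E, 6_F]
Equal keys:
  value 3: originally 3_B, 3_C, 3_D; after sorting 3_B, 3_C, 3_D -> order preserved
  value 4: originally 4_A, 4_E; after sorting 4_A, 4_E -> order preserved
All equal keys kept their original relative order. Insertion Sort is stable: elements are shifted only while they are strictly greater than the key, so a key is inserted after any equal elements already placed.
Answer: Stable


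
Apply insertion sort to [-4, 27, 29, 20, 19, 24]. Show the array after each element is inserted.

First element -4 is already 'sorted'
Insert 27: shifted 0 elements -> [-4, 27, 29, 20, 19, 24]
Insert 29: shifted 0 elements -> [-4, 27, 29, 20, 19, 24]
Insert 20: shifted 2 elements -> [-4, 20, 27, 29, 19, 24]
Insert 19: shifted 3 elements -> [-4, 19, 20, 27, 29, 24]
Insert 24: shifted 2 elements -> [-4, 19, 20, 24, 27, 29]


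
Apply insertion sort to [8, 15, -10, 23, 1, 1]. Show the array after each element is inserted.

First element 8 is already 'sorted'
Insert 15: shifted 0 elements -> [8, 15, -10, 23, 1, 1]
Insert -10: shifted 2 elements -> [-10, 8, 15, 23, 1, 1]
Insert 23: shifted 0 elements -> [-10, 8, 15, 23, 1, 1]
Insert 1: shifted 3 elements -> [-10, 1, 8, 15, 23, 1]
Insert 1: shifted 3 elements -> [-10, 1, 1, 8, 15, 23]


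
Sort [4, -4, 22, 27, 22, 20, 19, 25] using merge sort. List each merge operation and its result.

Divide and conquer:
  Merge [4] + [-4] -> [-4, 4]
  Merge [22] + [27] -> [22, 27]
  Merge [-4, 4] + [22, 27] -> [-4, 4, 22, 27]
  Merge [22] + [20] -> [20, 22]
  Merge [19] + [25] -> [19, 25]
  Merge [20, 22] + [19, 25] -> [19, 20, 22, 25]
  Merge [-4, 4, 22, 27] + [19, 20, 22, 25] -> [-4, 4, 19, 20, 22, 22, 25, 27]


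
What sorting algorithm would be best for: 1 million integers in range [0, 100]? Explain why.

Best choice: Counting sort
Reason: O(n + k) where k=100 is small; linear time beats O(n log n)


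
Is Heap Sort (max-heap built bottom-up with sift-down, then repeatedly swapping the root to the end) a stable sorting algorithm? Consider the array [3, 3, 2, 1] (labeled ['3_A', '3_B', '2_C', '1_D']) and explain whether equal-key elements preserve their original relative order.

Trace Heap Sort on the labeled array (the key is the number; the letter only tracks identity):
  Build max-heap: [3_A, 3_B, 2_C, 1_D]
  Swap root 3_A to index 3, re-heapify first 3 -> [3_B, 1_D, 2_C, 3_A]
  Swap root 3_B to index 2, re-heapify first 2 -> [2_C, 1_D, 3_B, 3_A]
  Swap root 2_C to index 1, re-heapify first 1 -> [1_D, 2_C, 3_B, 3_A]
Final order: [1_D, 2_C, 3_B, 3_A]
Equal keys:
  value 3: originally 3_A, 3_B; after sorting 3_B, 3_A -> order changed
Equal keys were reordered, so Heap Sort is not stable: heap construction and root-to-end swaps move elements without regard to the original order of equal keys. (One such input is enough; an unstable sort may happen to preserve order on other inputs, but it gives no guarantee.)
Answer: Not stable


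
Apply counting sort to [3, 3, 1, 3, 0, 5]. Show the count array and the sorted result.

Count array: [1, 1, 0, 3, 0, 1]
(count[i] = number of elements equal to i)
Cumulative count: [1, 2, 2, 5, 5, 6]
Sorted: [0, 1, 3, 3, 3, 5]


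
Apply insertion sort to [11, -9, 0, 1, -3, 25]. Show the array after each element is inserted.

First element 11 is already 'sorted'
Insert -9: shifted 1 elements -> [-9, 11, 0, 1, -3, 25]
Insert 0: shifted 1 elements -> [-9, 0, 11, 1, -3, 25]
Insert 1: shifted 1 elements -> [-9, 0, 1, 11, -3, 25]
Insert -3: shifted 3 elements -> [-9, -3, 0, 1, 11, 25]
Insert 25: shifted 0 elements -> [-9, -3, 0, 1, 11, 25]


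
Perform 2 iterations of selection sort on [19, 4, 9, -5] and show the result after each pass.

Pass 1: Select minimum -5 at index 3, swap -> [-5, 4, 9, 19]
Pass 2: Select minimum 4 at index 1, swap -> [-5, 4, 9, 19]


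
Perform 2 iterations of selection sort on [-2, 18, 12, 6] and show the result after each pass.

Pass 1: Select minimum -2 at index 0, swap -> [-2, 18, 12, 6]
Pass 2: Select minimum 6 at index 3, swap -> [-2, 6, 12, 18]


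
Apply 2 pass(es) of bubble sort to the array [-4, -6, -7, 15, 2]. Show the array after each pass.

After pass 1: [-6, -7, -4, 2, 15] (3 swaps)
After pass 2: [-7, -6, -4, 2, 15] (1 swaps)
Total swaps: 4


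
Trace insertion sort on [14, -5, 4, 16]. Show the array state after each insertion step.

First element 14 is already 'sorted'
Insert -5: shifted 1 elements -> [-5, 14, 4, 16]
Insert 4: shifted 1 elements -> [-5, 4, 14, 16]
Insert 16: shifted 0 elements -> [-5, 4, 14, 16]


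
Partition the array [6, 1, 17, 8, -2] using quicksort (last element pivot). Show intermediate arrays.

Partition 1: pivot=-2 at index 0 -> [-2, 1, 17, 8, 6]
Partition 2: pivot=6 at index 2 -> [-2, 1, 6, 8, 17]
Partition 3: pivot=17 at index 4 -> [-2, 1, 6, 8, 17]


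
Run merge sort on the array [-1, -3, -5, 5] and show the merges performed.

Divide and conquer:
  Merge [-1] + [-3] -> [-3, -1]
  Merge [-5] + [5] -> [-5, 5]
  Merge [-3, -1] + [-5, 5] -> [-5, -3, -1, 5]


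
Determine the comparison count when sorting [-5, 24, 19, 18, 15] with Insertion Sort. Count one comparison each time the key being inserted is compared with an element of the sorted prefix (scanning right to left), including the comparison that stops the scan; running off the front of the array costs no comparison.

Insert 24: -5 <= 24 (stop) = 1 comparison(s) -> [-5, 24, 19, 18, 15]
Insert 19: 24 > 19 (shift), -5 <= 19 (stop) = 2 comparison(s) -> [-5, 19, 24, 18, 15]
Insert 18: 24 > 18 (shift), 19 > 18 (shift), -5 <= 18 (stop) = 3 comparison(s) -> [-5, 18, 19, 24, 15]
Insert 15: 24 > 15 (shift), 19 > 15 (shift), 18 > 15 (shift), -5 <= 15 (stop) = 4 comparison(s) -> [-5, 15, 18, 19, 24]
Total comparisons: 1 + 2 + 3 + 4 = 10


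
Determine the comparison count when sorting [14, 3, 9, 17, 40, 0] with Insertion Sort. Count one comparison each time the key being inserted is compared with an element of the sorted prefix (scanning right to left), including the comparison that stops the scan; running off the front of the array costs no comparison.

Insert 3: 14 > 3 (shift), reached front = 1 comparison(s) -> [3, 14, 9, 17, 40, 0]
Insert 9: 14 > 9 (shift), 3 <= 9 (stop) = 2 comparison(s) -> [3, 9, 14, 17, 40, 0]
Insert 17: 14 <= 17 (stop) = 1 comparison(s) -> [3, 9, 14, 17, 40, 0]
Insert 40: 17 <= 40 (stop) = 1 comparison(s) -> [3, 9, 14, 17, 40, 0]
Insert 0: 40 > 0 (shift), 17 > 0 (shift), 14 > 0 (shift), 9 > 0 (shift), 3 > 0 (shift), reached front = 5 comparison(s) -> [0, 3, 9, 14, 17, 40]
Total comparisons: 1 + 2 + 1 + 1 + 5 = 10


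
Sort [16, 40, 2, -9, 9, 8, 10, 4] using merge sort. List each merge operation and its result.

Divide and conquer:
  Merge [16] + [40] -> [16, 40]
  Merge [2] + [-9] -> [-9, 2]
  Merge [16, 40] + [-9, 2] -> [-9, 2, 16, 40]
  Merge [9] + [8] -> [8, 9]
  Merge [10] + [4] -> [4, 10]
  Merge [8, 9] + [4, 10] -> [4, 8, 9, 10]
  Merge [-9, 2, 16, 40] + [4, 8, 9, 10] -> [-9, 2, 4, 8, 9, 10, 16, 40]


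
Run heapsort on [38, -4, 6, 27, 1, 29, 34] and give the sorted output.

Build heap: [38, 27, 34, -4, 1, 29, 6]
Extract 38: [34, 27, 29, -4, 1, 6, 38]
Extract 34: [29, 27, 6, -4, 1, 34, 38]
Extract 29: [27, 1, 6, -4, 29, 34, 38]
Extract 27: [6, 1, -4, 27, 29, 34, 38]
Extract 6: [1, -4, 6, 27, 29, 34, 38]
Extract 1: [-4, 1, 6, 27, 29, 34, 38]


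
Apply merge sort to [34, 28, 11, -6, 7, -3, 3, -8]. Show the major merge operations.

Divide and conquer:
  Merge [34] + [28] -> [28, 34]
  Merge [11] + [-6] -> [-6, 11]
  Merge [28, 34] + [-6, 11] -> [-6, 11, 28, 34]
  Merge [7] + [-3] -> [-3, 7]
  Merge [3] + [-8] -> [-8, 3]
  Merge [-3, 7] + [-8, 3] -> [-8, -3, 3, 7]
  Merge [-6, 11, 28, 34] + [-8, -3, 3, 7] -> [-8, -6, -3, 3, 7, 11, 28, 34]


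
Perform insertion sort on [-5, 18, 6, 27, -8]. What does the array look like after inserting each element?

First element -5 is already 'sorted'
Insert 18: shifted 0 elements -> [-5, 18, 6, 27, -8]
Insert 6: shifted 1 elements -> [-5, 6, 18, 27, -8]
Insert 27: shifted 0 elements -> [-5, 6, 18, 27, -8]
Insert -8: shifted 4 elements -> [-8, -5, 6, 18, 27]


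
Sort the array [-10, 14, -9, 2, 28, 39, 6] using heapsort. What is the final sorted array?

Build heap: [39, 28, 6, 2, 14, -9, -10]
Extract 39: [28, 14, 6, 2, -10, -9, 39]
Extract 28: [14, 2, 6, -9, -10, 28, 39]
Extract 14: [6, 2, -10, -9, 14, 28, 39]
Extract 6: [2, -9, -10, 6, 14, 28, 39]
Extract 2: [-9, -10, 2, 6, 14, 28, 39]
Extract -9: [-10, -9, 2, 6, 14, 28, 39]


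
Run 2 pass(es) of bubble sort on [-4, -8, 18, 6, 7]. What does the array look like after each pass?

After pass 1: [-8, -4, 6, 7, 18] (3 swaps)
After pass 2: [-8, -4, 6, 7, 18] (0 swaps)
Total swaps: 3


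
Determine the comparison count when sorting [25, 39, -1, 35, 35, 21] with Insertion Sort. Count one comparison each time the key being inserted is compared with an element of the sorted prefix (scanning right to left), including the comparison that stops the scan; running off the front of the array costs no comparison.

Insert 39: 25 <= 39 (stop) = 1 comparison(s) -> [25, 39, -1, 35, 35, 21]
Insert -1: 39 > -1 (shift), 25 > -1 (shift), reached front = 2 comparison(s) -> [-1, 25, 39, 35, 35, 21]
Insert 35: 39 > 35 (shift), 25 <= 35 (stop) = 2 comparison(s) -> [-1, 25, 35, 39, 35, 21]
Insert 35: 39 > 35 (shift), 35 <= 35 (stop) = 2 comparison(s) -> [-1, 25, 35, 35, 39, 21]
Insert 21: 39 > 21 (shift), 35 > 21 (shift), 35 > 21 (shift), 25 > 21 (shift), -1 <= 21 (stop) = 5 comparison(s) -> [-1, 21, 25, 35, 35, 39]
Total comparisons: 1 + 2 + 2 + 2 + 5 = 12


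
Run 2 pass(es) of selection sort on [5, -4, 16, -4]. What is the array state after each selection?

Pass 1: Select minimum -4 at index 1, swap -> [-4, 5, 16, -4]
Pass 2: Select minimum -4 at index 3, swap -> [-4, -4, 16, 5]


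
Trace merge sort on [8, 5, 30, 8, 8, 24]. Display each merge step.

Divide and conquer:
  Merge [5] + [30] -> [5, 30]
  Merge [8] + [5, 30] -> [5, 8, 30]
  Merge [8] + [24] -> [8, 24]
  Merge [8] + [8, 24] -> [8, 8, 24]
  Merge [5, 8, 30] + [8, 8, 24] -> [5, 8, 8, 8, 24, 30]


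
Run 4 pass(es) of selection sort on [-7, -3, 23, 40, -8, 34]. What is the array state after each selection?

Pass 1: Select minimum -8 at index 4, swap -> [-8, -3, 23, 40, -7, 34]
Pass 2: Select minimum -7 at index 4, swap -> [-8, -7, 23, 40, -3, 34]
Pass 3: Select minimum -3 at index 4, swap -> [-8, -7, -3, 40, 23, 34]
Pass 4: Select minimum 23 at index 4, swap -> [-8, -7, -3, 23, 40, 34]


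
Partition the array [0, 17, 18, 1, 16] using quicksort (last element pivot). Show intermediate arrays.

Partition 1: pivot=16 at index 2 -> [0, 1, 16, 17, 18]
Partition 2: pivot=1 at index 1 -> [0, 1, 16, 17, 18]
Partition 3: pivot=18 at index 4 -> [0, 1, 16, 17, 18]


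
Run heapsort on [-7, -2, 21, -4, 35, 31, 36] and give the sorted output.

Build heap: [36, 35, 31, -4, -2, -7, 21]
Extract 36: [35, 21, 31, -4, -2, -7, 36]
Extract 35: [31, 21, -7, -4, -2, 35, 36]
Extract 31: [21, -2, -7, -4, 31, 35, 36]
Extract 21: [-2, -4, -7, 21, 31, 35, 36]
Extract -2: [-4, -7, -2, 21, 31, 35, 36]
Extract -4: [-7, -4, -2, 21, 31, 35, 36]


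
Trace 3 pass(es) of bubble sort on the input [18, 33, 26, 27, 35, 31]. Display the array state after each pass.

After pass 1: [18, 26, 27, 33, 31, 35] (3 swaps)
After pass 2: [18, 26, 27, 31, 33, 35] (1 swaps)
After pass 3: [18, 26, 27, 31, 33, 35] (0 swaps)
Total swaps: 4


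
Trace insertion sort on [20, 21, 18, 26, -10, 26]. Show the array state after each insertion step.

First element 20 is already 'sorted'
Insert 21: shifted 0 elements -> [20, 21, 18, 26, -10, 26]
Insert 18: shifted 2 elements -> [18, 20, 21, 26, -10, 26]
Insert 26: shifted 0 elements -> [18, 20, 21, 26, -10, 26]
Insert -10: shifted 4 elements -> [-10, 18, 20, 21, 26, 26]
Insert 26: shifted 0 elements -> [-10, 18, 20, 21, 26, 26]


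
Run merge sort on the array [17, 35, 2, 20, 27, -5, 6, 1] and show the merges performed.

Divide and conquer:
  Merge [17] + [35] -> [17, 35]
  Merge [2] + [20] -> [2, 20]
  Merge [17, 35] + [2, 20] -> [2, 17, 20, 35]
  Merge [27] + [-5] -> [-5, 27]
  Merge [6] + [1] -> [1, 6]
  Merge [-5, 27] + [1, 6] -> [-5, 1, 6, 27]
  Merge [2, 17, 20, 35] + [-5, 1, 6, 27] -> [-5, 1, 2, 6, 17, 20, 27, 35]


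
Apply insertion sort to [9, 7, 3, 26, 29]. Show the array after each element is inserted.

First element 9 is already 'sorted'
Insert 7: shifted 1 elements -> [7, 9, 3, 26, 29]
Insert 3: shifted 2 elements -> [3, 7, 9, 26, 29]
Insert 26: shifted 0 elements -> [3, 7, 9, 26, 29]
Insert 29: shifted 0 elements -> [3, 7, 9, 26, 29]


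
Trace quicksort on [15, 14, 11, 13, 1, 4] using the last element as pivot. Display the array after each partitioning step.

Partition 1: pivot=4 at index 1 -> [1, 4, 11, 13, 15, 14]
Partition 2: pivot=14 at index 4 -> [1, 4, 11, 13, 14, 15]
Partition 3: pivot=13 at index 3 -> [1, 4, 11, 13, 14, 15]


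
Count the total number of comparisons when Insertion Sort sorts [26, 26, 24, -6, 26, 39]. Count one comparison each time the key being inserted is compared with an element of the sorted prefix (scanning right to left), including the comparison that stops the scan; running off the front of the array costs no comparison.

Insert 26: 26 <= 26 (stop) = 1 comparison(s) -> [26, 26, 24, -6, 26, 39]
Insert 24: 26 > 24 (shift), 26 > 24 (shift), reached front = 2 comparison(s) -> [24, 26, 26, -6, 26, 39]
Insert -6: 26 > -6 (shift), 26 > -6 (shift), 24 > -6 (shift), reached front = 3 comparison(s) -> [-6, 24, 26, 26, 26, 39]
Insert 26: 26 <= 26 (stop) = 1 comparison(s) -> [-6, 24, 26, 26, 26, 39]
Insert 39: 26 <= 39 (stop) = 1 comparison(s) -> [-6, 24, 26, 26, 26, 39]
Total comparisons: 1 + 2 + 3 + 1 + 1 = 8


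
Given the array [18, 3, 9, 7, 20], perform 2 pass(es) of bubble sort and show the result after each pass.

After pass 1: [3, 9, 7, 18, 20] (3 swaps)
After pass 2: [3, 7, 9, 18, 20] (1 swaps)
Total swaps: 4


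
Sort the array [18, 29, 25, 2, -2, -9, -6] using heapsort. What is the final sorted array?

Build heap: [29, 18, 25, 2, -2, -9, -6]
Extract 29: [25, 18, -6, 2, -2, -9, 29]
Extract 25: [18, 2, -6, -9, -2, 25, 29]
Extract 18: [2, -2, -6, -9, 18, 25, 29]
Extract 2: [-2, -9, -6, 2, 18, 25, 29]
Extract -2: [-6, -9, -2, 2, 18, 25, 29]
Extract -6: [-9, -6, -2, 2, 18, 25, 29]


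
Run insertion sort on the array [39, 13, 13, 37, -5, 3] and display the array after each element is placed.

First element 39 is already 'sorted'
Insert 13: shifted 1 elements -> [13, 39, 13, 37, -5, 3]
Insert 13: shifted 1 elements -> [13, 13, 39, 37, -5, 3]
Insert 37: shifted 1 elements -> [13, 13, 37, 39, -5, 3]
Insert -5: shifted 4 elements -> [-5, 13, 13, 37, 39, 3]
Insert 3: shifted 4 elements -> [-5, 3, 13, 13, 37, 39]


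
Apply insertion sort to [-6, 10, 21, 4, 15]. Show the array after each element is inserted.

First element -6 is already 'sorted'
Insert 10: shifted 0 elements -> [-6, 10, 21, 4, 15]
Insert 21: shifted 0 elements -> [-6, 10, 21, 4, 15]
Insert 4: shifted 2 elements -> [-6, 4, 10, 21, 15]
Insert 15: shifted 1 elements -> [-6, 4, 10, 15, 21]
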